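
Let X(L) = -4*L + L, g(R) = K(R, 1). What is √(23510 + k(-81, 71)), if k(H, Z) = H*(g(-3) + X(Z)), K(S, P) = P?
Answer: √40682 ≈ 201.70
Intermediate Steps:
g(R) = 1
X(L) = -3*L
k(H, Z) = H*(1 - 3*Z)
√(23510 + k(-81, 71)) = √(23510 - 81*(1 - 3*71)) = √(23510 - 81*(1 - 213)) = √(23510 - 81*(-212)) = √(23510 + 17172) = √40682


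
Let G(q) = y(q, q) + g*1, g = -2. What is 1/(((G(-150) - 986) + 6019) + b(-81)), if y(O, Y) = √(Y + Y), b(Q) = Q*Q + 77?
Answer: 11669/136165861 - 10*I*√3/136165861 ≈ 8.5697e-5 - 1.272e-7*I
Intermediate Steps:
b(Q) = 77 + Q² (b(Q) = Q² + 77 = 77 + Q²)
y(O, Y) = √2*√Y (y(O, Y) = √(2*Y) = √2*√Y)
G(q) = -2 + √2*√q (G(q) = √2*√q - 2*1 = √2*√q - 2 = -2 + √2*√q)
1/(((G(-150) - 986) + 6019) + b(-81)) = 1/((((-2 + √2*√(-150)) - 986) + 6019) + (77 + (-81)²)) = 1/((((-2 + √2*(5*I*√6)) - 986) + 6019) + (77 + 6561)) = 1/((((-2 + 10*I*√3) - 986) + 6019) + 6638) = 1/(((-988 + 10*I*√3) + 6019) + 6638) = 1/((5031 + 10*I*√3) + 6638) = 1/(11669 + 10*I*√3)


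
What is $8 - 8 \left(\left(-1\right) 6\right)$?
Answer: $56$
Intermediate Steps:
$8 - 8 \left(\left(-1\right) 6\right) = 8 - -48 = 8 + 48 = 56$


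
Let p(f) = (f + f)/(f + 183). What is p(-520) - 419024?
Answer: -141210048/337 ≈ -4.1902e+5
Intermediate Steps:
p(f) = 2*f/(183 + f) (p(f) = (2*f)/(183 + f) = 2*f/(183 + f))
p(-520) - 419024 = 2*(-520)/(183 - 520) - 419024 = 2*(-520)/(-337) - 419024 = 2*(-520)*(-1/337) - 419024 = 1040/337 - 419024 = -141210048/337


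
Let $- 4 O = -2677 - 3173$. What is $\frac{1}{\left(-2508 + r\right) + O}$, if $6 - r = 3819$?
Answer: $- \frac{2}{9717} \approx -0.00020582$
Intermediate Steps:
$O = \frac{2925}{2}$ ($O = - \frac{-2677 - 3173}{4} = \left(- \frac{1}{4}\right) \left(-5850\right) = \frac{2925}{2} \approx 1462.5$)
$r = -3813$ ($r = 6 - 3819 = -3813$)
$\frac{1}{\left(-2508 + r\right) + O} = \frac{1}{\left(-2508 - 3813\right) + \frac{2925}{2}} = \frac{1}{-6321 + \frac{2925}{2}} = \frac{1}{- \frac{9717}{2}} = - \frac{2}{9717}$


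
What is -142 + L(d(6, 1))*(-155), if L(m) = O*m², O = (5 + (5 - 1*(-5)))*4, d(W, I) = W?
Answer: -334942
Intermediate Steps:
O = 60 (O = (5 + (5 + 5))*4 = (5 + 10)*4 = 15*4 = 60)
L(m) = 60*m²
-142 + L(d(6, 1))*(-155) = -142 + (60*6²)*(-155) = -142 + (60*36)*(-155) = -142 + 2160*(-155) = -142 - 334800 = -334942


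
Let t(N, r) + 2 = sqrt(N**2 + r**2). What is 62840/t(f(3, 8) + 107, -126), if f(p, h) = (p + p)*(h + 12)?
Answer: 125680/67401 + 62840*sqrt(67405)/67401 ≈ 243.92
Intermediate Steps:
f(p, h) = 2*p*(12 + h) (f(p, h) = (2*p)*(12 + h) = 2*p*(12 + h))
t(N, r) = -2 + sqrt(N**2 + r**2)
62840/t(f(3, 8) + 107, -126) = 62840/(-2 + sqrt((2*3*(12 + 8) + 107)**2 + (-126)**2)) = 62840/(-2 + sqrt((2*3*20 + 107)**2 + 15876)) = 62840/(-2 + sqrt((120 + 107)**2 + 15876)) = 62840/(-2 + sqrt(227**2 + 15876)) = 62840/(-2 + sqrt(51529 + 15876)) = 62840/(-2 + sqrt(67405))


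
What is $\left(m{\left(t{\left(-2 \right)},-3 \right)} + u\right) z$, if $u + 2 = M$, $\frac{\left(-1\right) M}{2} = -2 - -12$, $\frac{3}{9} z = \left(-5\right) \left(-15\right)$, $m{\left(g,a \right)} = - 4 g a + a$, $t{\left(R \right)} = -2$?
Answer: $-11025$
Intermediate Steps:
$m{\left(g,a \right)} = a - 4 a g$ ($m{\left(g,a \right)} = - 4 a g + a = a - 4 a g$)
$z = 225$ ($z = 3 \left(\left(-5\right) \left(-15\right)\right) = 3 \cdot 75 = 225$)
$M = -20$ ($M = - 2 \left(-2 - -12\right) = - 2 \left(-2 + 12\right) = \left(-2\right) 10 = -20$)
$u = -22$ ($u = -2 - 20 = -22$)
$\left(m{\left(t{\left(-2 \right)},-3 \right)} + u\right) z = \left(- 3 \left(1 - -8\right) - 22\right) 225 = \left(- 3 \left(1 + 8\right) - 22\right) 225 = \left(\left(-3\right) 9 - 22\right) 225 = \left(-27 - 22\right) 225 = \left(-49\right) 225 = -11025$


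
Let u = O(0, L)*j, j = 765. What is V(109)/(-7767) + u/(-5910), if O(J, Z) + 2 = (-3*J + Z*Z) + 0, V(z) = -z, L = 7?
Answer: -18574553/3060198 ≈ -6.0697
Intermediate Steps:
O(J, Z) = -2 + Z² - 3*J (O(J, Z) = -2 + ((-3*J + Z*Z) + 0) = -2 + ((-3*J + Z²) + 0) = -2 + ((Z² - 3*J) + 0) = -2 + (Z² - 3*J) = -2 + Z² - 3*J)
u = 35955 (u = (-2 + 7² - 3*0)*765 = (-2 + 49 + 0)*765 = 47*765 = 35955)
V(109)/(-7767) + u/(-5910) = -1*109/(-7767) + 35955/(-5910) = -109*(-1/7767) + 35955*(-1/5910) = 109/7767 - 2397/394 = -18574553/3060198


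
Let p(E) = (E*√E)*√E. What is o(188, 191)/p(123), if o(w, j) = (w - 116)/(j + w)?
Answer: 8/637099 ≈ 1.2557e-5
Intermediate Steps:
p(E) = E² (p(E) = E^(3/2)*√E = E²)
o(w, j) = (-116 + w)/(j + w)
o(188, 191)/p(123) = ((-116 + 188)/(191 + 188))/(123²) = (72/379)/15129 = ((1/379)*72)*(1/15129) = (72/379)*(1/15129) = 8/637099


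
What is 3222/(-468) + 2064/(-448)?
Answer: -4183/364 ≈ -11.492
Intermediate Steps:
3222/(-468) + 2064/(-448) = 3222*(-1/468) + 2064*(-1/448) = -179/26 - 129/28 = -4183/364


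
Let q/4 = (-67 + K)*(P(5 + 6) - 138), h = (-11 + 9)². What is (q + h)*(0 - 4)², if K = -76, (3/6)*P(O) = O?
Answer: 1061696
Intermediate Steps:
h = 4 (h = (-2)² = 4)
P(O) = 2*O
q = 66352 (q = 4*((-67 - 76)*(2*(5 + 6) - 138)) = 4*(-143*(2*11 - 138)) = 4*(-143*(22 - 138)) = 4*(-143*(-116)) = 4*16588 = 66352)
(q + h)*(0 - 4)² = (66352 + 4)*(0 - 4)² = 66356*(-4)² = 66356*16 = 1061696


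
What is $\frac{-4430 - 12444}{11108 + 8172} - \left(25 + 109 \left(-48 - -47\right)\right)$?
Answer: $\frac{801323}{9640} \approx 83.125$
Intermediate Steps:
$\frac{-4430 - 12444}{11108 + 8172} - \left(25 + 109 \left(-48 - -47\right)\right) = - \frac{16874}{19280} - \left(25 + 109 \left(-48 + 47\right)\right) = \left(-16874\right) \frac{1}{19280} - \left(25 + 109 \left(-1\right)\right) = - \frac{8437}{9640} - \left(25 - 109\right) = - \frac{8437}{9640} - -84 = - \frac{8437}{9640} + 84 = \frac{801323}{9640}$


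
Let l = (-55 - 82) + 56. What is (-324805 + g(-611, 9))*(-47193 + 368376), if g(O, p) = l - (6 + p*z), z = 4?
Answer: -104361349824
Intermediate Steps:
l = -81 (l = -137 + 56 = -81)
g(O, p) = -87 - 4*p (g(O, p) = -81 - (6 + p*4) = -81 - (6 + 4*p) = -81 + (-6 - 4*p) = -87 - 4*p)
(-324805 + g(-611, 9))*(-47193 + 368376) = (-324805 + (-87 - 4*9))*(-47193 + 368376) = (-324805 + (-87 - 36))*321183 = (-324805 - 123)*321183 = -324928*321183 = -104361349824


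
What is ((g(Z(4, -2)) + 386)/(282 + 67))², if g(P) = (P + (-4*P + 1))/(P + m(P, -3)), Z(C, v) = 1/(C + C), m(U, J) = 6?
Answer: 357928561/292444201 ≈ 1.2239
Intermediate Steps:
Z(C, v) = 1/(2*C)
g(P) = (1 - 3*P)/(6 + P) (g(P) = (P + (-4*P + 1))/(P + 6) = (P + (1 - 4*P))/(6 + P) = (1 - 3*P)/(6 + P))
((g(Z(4, -2)) + 386)/(282 + 67))² = (((1 - 3/(2*4))/(6 + (½)/4) + 386)/(282 + 67))² = (((1 - 3/(2*4))/(6 + (½)*(¼)) + 386)/349)² = (((1 - 3*⅛)/(6 + ⅛) + 386)*(1/349))² = (((1 - 3/8)/(49/8) + 386)*(1/349))² = (((8/49)*(5/8) + 386)*(1/349))² = ((5/49 + 386)*(1/349))² = ((18919/49)*(1/349))² = (18919/17101)² = 357928561/292444201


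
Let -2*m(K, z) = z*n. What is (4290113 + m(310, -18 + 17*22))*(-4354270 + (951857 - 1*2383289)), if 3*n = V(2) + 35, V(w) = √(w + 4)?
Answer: -74427901169518/3 + 1029854956*√6/3 ≈ -2.4808e+13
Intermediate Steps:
V(w) = √(4 + w)
n = 35/3 + √6/3 (n = (√(4 + 2) + 35)/3 = (√6 + 35)/3 = (35 + √6)/3 = 35/3 + √6/3 ≈ 12.483)
m(K, z) = -z*(35/3 + √6/3)/2
(4290113 + m(310, -18 + 17*22))*(-4354270 + (951857 - 1*2383289)) = (4290113 - (-18 + 17*22)*(35 + √6)/6)*(-4354270 + (951857 - 1*2383289)) = (4290113 - (-18 + 374)*(35 + √6)/6)*(-4354270 + (951857 - 2383289)) = (4290113 - ⅙*356*(35 + √6))*(-4354270 - 1431432) = (4290113 + (-6230/3 - 178*√6/3))*(-5785702) = (12864109/3 - 178*√6/3)*(-5785702) = -74427901169518/3 + 1029854956*√6/3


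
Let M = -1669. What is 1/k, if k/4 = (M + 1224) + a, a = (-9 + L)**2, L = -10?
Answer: -1/336 ≈ -0.0029762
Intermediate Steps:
a = 361 (a = (-9 - 10)**2 = (-19)**2 = 361)
k = -336 (k = 4*((-1669 + 1224) + 361) = 4*(-445 + 361) = 4*(-84) = -336)
1/k = 1/(-336) = -1/336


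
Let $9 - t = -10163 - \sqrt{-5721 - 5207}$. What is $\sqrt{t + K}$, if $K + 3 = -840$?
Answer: $\sqrt{9329 + 4 i \sqrt{683}} \approx 96.588 + 0.5411 i$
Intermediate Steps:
$K = -843$ ($K = -3 - 840 = -843$)
$t = 10172 + 4 i \sqrt{683}$ ($t = 9 - \left(-10163 - \sqrt{-5721 - 5207}\right) = 9 - \left(-10163 - \sqrt{-10928}\right) = 9 - \left(-10163 - 4 i \sqrt{683}\right) = 9 + \left(10163 + 4 i \sqrt{683}\right) = 10172 + 4 i \sqrt{683} \approx 10172.0 + 104.54 i$)
$\sqrt{t + K} = \sqrt{\left(10172 + 4 i \sqrt{683}\right) - 843} = \sqrt{9329 + 4 i \sqrt{683}}$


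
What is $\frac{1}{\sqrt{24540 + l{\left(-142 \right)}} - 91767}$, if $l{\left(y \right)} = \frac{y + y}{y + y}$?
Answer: $- \frac{91767}{8421157748} - \frac{\sqrt{24541}}{8421157748} \approx -1.0916 \cdot 10^{-5}$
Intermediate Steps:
$l{\left(y \right)} = 1$ ($l{\left(y \right)} = \frac{2 y}{2 y} = 2 y \frac{1}{2 y} = 1$)
$\frac{1}{\sqrt{24540 + l{\left(-142 \right)}} - 91767} = \frac{1}{\sqrt{24540 + 1} - 91767} = \frac{1}{\sqrt{24541} - 91767} = \frac{1}{-91767 + \sqrt{24541}}$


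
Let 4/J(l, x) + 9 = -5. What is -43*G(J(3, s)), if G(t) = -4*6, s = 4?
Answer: 1032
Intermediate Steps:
J(l, x) = -2/7 (J(l, x) = 4/(-9 - 5) = 4/(-14) = 4*(-1/14) = -2/7)
G(t) = -24
-43*G(J(3, s)) = -43*(-24) = 1032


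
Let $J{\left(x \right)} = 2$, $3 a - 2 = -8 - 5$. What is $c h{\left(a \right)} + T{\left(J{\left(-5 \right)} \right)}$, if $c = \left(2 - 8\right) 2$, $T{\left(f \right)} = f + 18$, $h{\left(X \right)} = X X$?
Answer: $- \frac{424}{3} \approx -141.33$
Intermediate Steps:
$a = - \frac{11}{3}$ ($a = \frac{2}{3} + \frac{-8 - 5}{3} = \frac{2}{3} + \frac{1}{3} \left(-13\right) = \frac{2}{3} - \frac{13}{3} = - \frac{11}{3} \approx -3.6667$)
$h{\left(X \right)} = X^{2}$
$T{\left(f \right)} = 18 + f$
$c = -12$ ($c = \left(-6\right) 2 = -12$)
$c h{\left(a \right)} + T{\left(J{\left(-5 \right)} \right)} = - 12 \left(- \frac{11}{3}\right)^{2} + \left(18 + 2\right) = \left(-12\right) \frac{121}{9} + 20 = - \frac{484}{3} + 20 = - \frac{424}{3}$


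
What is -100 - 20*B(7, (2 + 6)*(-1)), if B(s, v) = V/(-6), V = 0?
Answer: -100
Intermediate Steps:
B(s, v) = 0 (B(s, v) = 0/(-6) = 0*(-⅙) = 0)
-100 - 20*B(7, (2 + 6)*(-1)) = -100 - 20*0 = -100 + 0 = -100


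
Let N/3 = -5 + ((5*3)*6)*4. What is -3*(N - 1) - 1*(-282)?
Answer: -2910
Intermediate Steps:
N = 1065 (N = 3*(-5 + ((5*3)*6)*4) = 3*(-5 + (15*6)*4) = 3*(-5 + 90*4) = 3*(-5 + 360) = 3*355 = 1065)
-3*(N - 1) - 1*(-282) = -3*(1065 - 1) - 1*(-282) = -3*1064 + 282 = -3192 + 282 = -2910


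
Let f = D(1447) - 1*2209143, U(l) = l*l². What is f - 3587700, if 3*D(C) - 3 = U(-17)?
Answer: -17395439/3 ≈ -5.7985e+6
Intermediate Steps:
U(l) = l³
D(C) = -4910/3 (D(C) = 1 + (⅓)*(-17)³ = 1 + (⅓)*(-4913) = 1 - 4913/3 = -4910/3)
f = -6632339/3 (f = -4910/3 - 1*2209143 = -4910/3 - 2209143 = -6632339/3 ≈ -2.2108e+6)
f - 3587700 = -6632339/3 - 3587700 = -17395439/3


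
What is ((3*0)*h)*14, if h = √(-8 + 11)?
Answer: 0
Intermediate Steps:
h = √3 ≈ 1.7320
((3*0)*h)*14 = ((3*0)*√3)*14 = (0*√3)*14 = 0*14 = 0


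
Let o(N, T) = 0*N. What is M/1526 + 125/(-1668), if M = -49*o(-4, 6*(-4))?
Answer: -125/1668 ≈ -0.074940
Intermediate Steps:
o(N, T) = 0
M = 0 (M = -49*0 = 0)
M/1526 + 125/(-1668) = 0/1526 + 125/(-1668) = 0*(1/1526) + 125*(-1/1668) = 0 - 125/1668 = -125/1668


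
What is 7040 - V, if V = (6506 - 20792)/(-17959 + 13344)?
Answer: 32475314/4615 ≈ 7036.9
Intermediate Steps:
V = 14286/4615 (V = -14286/(-4615) = -14286*(-1/4615) = 14286/4615 ≈ 3.0956)
7040 - V = 7040 - 1*14286/4615 = 7040 - 14286/4615 = 32475314/4615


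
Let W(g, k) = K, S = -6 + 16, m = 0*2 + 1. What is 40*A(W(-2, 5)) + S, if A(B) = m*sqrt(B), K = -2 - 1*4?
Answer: 10 + 40*I*sqrt(6) ≈ 10.0 + 97.98*I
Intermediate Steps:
m = 1 (m = 0 + 1 = 1)
S = 10
K = -6 (K = -2 - 4 = -6)
W(g, k) = -6
A(B) = sqrt(B) (A(B) = 1*sqrt(B) = sqrt(B))
40*A(W(-2, 5)) + S = 40*sqrt(-6) + 10 = 40*(I*sqrt(6)) + 10 = 40*I*sqrt(6) + 10 = 10 + 40*I*sqrt(6)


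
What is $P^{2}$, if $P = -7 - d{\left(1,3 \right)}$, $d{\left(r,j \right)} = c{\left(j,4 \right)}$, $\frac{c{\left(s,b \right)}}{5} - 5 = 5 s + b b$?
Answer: $34969$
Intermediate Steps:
$c{\left(s,b \right)} = 25 + 5 b^{2} + 25 s$ ($c{\left(s,b \right)} = 25 + 5 \left(5 s + b b\right) = 25 + 5 \left(5 s + b^{2}\right) = 25 + 5 \left(b^{2} + 5 s\right) = 25 + \left(5 b^{2} + 25 s\right) = 25 + 5 b^{2} + 25 s$)
$d{\left(r,j \right)} = 105 + 25 j$ ($d{\left(r,j \right)} = 25 + 5 \cdot 4^{2} + 25 j = 25 + 5 \cdot 16 + 25 j = 25 + 80 + 25 j = 105 + 25 j$)
$P = -187$ ($P = -7 - \left(105 + 25 \cdot 3\right) = -7 - \left(105 + 75\right) = -7 - 180 = -187$)
$P^{2} = \left(-187\right)^{2} = 34969$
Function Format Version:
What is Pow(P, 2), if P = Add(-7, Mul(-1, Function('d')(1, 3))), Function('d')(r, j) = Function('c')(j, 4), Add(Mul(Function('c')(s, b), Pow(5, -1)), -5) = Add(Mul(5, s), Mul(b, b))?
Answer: 34969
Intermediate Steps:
Function('c')(s, b) = Add(25, Mul(5, Pow(b, 2)), Mul(25, s)) (Function('c')(s, b) = Add(25, Mul(5, Add(Mul(5, s), Mul(b, b)))) = Add(25, Mul(5, Add(Mul(5, s), Pow(b, 2)))) = Add(25, Mul(5, Add(Pow(b, 2), Mul(5, s)))) = Add(25, Add(Mul(5, Pow(b, 2)), Mul(25, s))) = Add(25, Mul(5, Pow(b, 2)), Mul(25, s)))
Function('d')(r, j) = Add(105, Mul(25, j)) (Function('d')(r, j) = Add(25, Mul(5, Pow(4, 2)), Mul(25, j)) = Add(25, Mul(5, 16), Mul(25, j)) = Add(25, 80, Mul(25, j)) = Add(105, Mul(25, j)))
P = -187 (P = Add(-7, Mul(-1, Add(105, Mul(25, 3)))) = Add(-7, Mul(-1, Add(105, 75))) = Add(-7, Mul(-1, 180)) = Add(-7, -180) = -187)
Pow(P, 2) = Pow(-187, 2) = 34969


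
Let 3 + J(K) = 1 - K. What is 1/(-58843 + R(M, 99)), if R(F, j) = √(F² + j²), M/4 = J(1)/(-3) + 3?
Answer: -58843/3462488592 - √10057/3462488592 ≈ -1.7023e-5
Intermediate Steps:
J(K) = -2 - K (J(K) = -3 + (1 - K) = -2 - K)
M = 16 (M = 4*((-2 - 1*1)/(-3) + 3) = 4*(-(-2 - 1)/3 + 3) = 4*(-⅓*(-3) + 3) = 4*(1 + 3) = 4*4 = 16)
1/(-58843 + R(M, 99)) = 1/(-58843 + √(16² + 99²)) = 1/(-58843 + √(256 + 9801)) = 1/(-58843 + √10057)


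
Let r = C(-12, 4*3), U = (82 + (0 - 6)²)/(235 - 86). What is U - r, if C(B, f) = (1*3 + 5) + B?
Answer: 714/149 ≈ 4.7919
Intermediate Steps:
C(B, f) = 8 + B (C(B, f) = (3 + 5) + B = 8 + B)
U = 118/149 (U = (82 + (-6)²)/149 = (82 + 36)*(1/149) = 118*(1/149) = 118/149 ≈ 0.79195)
r = -4 (r = 8 - 12 = -4)
U - r = 118/149 - 1*(-4) = 118/149 + 4 = 714/149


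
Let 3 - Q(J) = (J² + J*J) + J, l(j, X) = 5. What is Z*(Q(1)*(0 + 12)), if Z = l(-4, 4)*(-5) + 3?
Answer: 0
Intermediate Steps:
Q(J) = 3 - J - 2*J² (Q(J) = 3 - ((J² + J*J) + J) = 3 - ((J² + J²) + J) = 3 - (2*J² + J) = 3 - (J + 2*J²) = 3 + (-J - 2*J²) = 3 - J - 2*J²)
Z = -22 (Z = 5*(-5) + 3 = -25 + 3 = -22)
Z*(Q(1)*(0 + 12)) = -22*(3 - 1*1 - 2*1²)*(0 + 12) = -22*(3 - 1 - 2*1)*12 = -22*(3 - 1 - 2)*12 = -0*12 = -22*0 = 0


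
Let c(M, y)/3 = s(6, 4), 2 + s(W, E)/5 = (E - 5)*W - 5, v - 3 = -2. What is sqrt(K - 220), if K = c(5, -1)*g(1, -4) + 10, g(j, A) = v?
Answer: 9*I*sqrt(5) ≈ 20.125*I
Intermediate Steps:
v = 1 (v = 3 - 2 = 1)
g(j, A) = 1
s(W, E) = -35 + 5*W*(-5 + E) (s(W, E) = -10 + 5*((E - 5)*W - 5) = -10 + 5*((-5 + E)*W - 5) = -10 + 5*(W*(-5 + E) - 5) = -10 + 5*(-5 + W*(-5 + E)) = -10 + (-25 + 5*W*(-5 + E)) = -35 + 5*W*(-5 + E))
c(M, y) = -195 (c(M, y) = 3*(-35 - 25*6 + 5*4*6) = 3*(-35 - 150 + 120) = 3*(-65) = -195)
K = -185 (K = -195*1 + 10 = -195 + 10 = -185)
sqrt(K - 220) = sqrt(-185 - 220) = sqrt(-405) = 9*I*sqrt(5)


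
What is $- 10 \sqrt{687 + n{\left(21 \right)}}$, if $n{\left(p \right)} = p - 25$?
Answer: $- 10 \sqrt{683} \approx -261.34$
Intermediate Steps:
$n{\left(p \right)} = -25 + p$
$- 10 \sqrt{687 + n{\left(21 \right)}} = - 10 \sqrt{687 + \left(-25 + 21\right)} = - 10 \sqrt{687 - 4} = - 10 \sqrt{683}$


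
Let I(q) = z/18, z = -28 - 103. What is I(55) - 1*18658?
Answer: -335975/18 ≈ -18665.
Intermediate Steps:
z = -131
I(q) = -131/18
I(55) - 1*18658 = -131/18 - 1*18658 = -131/18 - 18658 = -335975/18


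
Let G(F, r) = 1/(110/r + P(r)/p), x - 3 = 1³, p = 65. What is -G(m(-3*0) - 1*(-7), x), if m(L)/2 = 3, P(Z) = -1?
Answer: -130/3573 ≈ -0.036384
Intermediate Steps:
m(L) = 6 (m(L) = 2*3 = 6)
x = 4 (x = 3 + 1³ = 3 + 1 = 4)
G(F, r) = 1/(-1/65 + 110/r) (G(F, r) = 1/(110/r - 1/65) = 1/(-1/65 + 110/r))
-G(m(-3*0) - 1*(-7), x) = -65*4/(7150 - 1*4) = -65*4/(7150 - 4) = -65*4/7146 = -1*130/3573 = -130/3573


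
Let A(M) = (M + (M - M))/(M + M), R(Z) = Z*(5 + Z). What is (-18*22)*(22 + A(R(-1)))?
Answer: -8910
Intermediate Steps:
A(M) = ½ (A(M) = (M + 0)/((2*M)) = M*(1/(2*M)) = ½)
(-18*22)*(22 + A(R(-1))) = (-18*22)*(22 + ½) = -396*45/2 = -8910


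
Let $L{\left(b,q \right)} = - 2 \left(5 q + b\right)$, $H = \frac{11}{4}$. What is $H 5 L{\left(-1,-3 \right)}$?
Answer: $440$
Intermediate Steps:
$H = \frac{11}{4}$ ($H = 11 \cdot \frac{1}{4} = \frac{11}{4} \approx 2.75$)
$L{\left(b,q \right)} = - 10 q - 2 b$ ($L{\left(b,q \right)} = - 2 \left(b + 5 q\right) = - 10 q - 2 b$)
$H 5 L{\left(-1,-3 \right)} = \frac{11}{4} \cdot 5 \left(\left(-10\right) \left(-3\right) - -2\right) = \frac{55 \left(30 + 2\right)}{4} = \frac{55}{4} \cdot 32 = 440$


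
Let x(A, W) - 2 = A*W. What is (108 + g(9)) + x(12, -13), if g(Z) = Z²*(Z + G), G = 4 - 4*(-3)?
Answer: 1979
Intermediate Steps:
G = 16 (G = 4 + 12 = 16)
x(A, W) = 2 + A*W
g(Z) = Z²*(16 + Z) (g(Z) = Z²*(Z + 16) = Z²*(16 + Z))
(108 + g(9)) + x(12, -13) = (108 + 9²*(16 + 9)) + (2 + 12*(-13)) = (108 + 81*25) + (2 - 156) = (108 + 2025) - 154 = 2133 - 154 = 1979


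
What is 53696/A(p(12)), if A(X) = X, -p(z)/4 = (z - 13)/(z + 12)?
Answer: 322176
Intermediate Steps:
p(z) = -4*(-13 + z)/(12 + z) (p(z) = -4*(z - 13)/(z + 12) = -4*(-13 + z)/(12 + z))
53696/A(p(12)) = 53696/((4*(13 - 1*12)/(12 + 12))) = 53696/((4*(13 - 12)/24)) = 53696/((4*(1/24)*1)) = 53696/(⅙) = 53696*6 = 322176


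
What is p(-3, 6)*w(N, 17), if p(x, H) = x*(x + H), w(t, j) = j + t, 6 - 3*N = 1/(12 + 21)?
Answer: -1880/11 ≈ -170.91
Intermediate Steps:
N = 197/99 (N = 2 - 1/(3*(12 + 21)) = 2 - 1/3/33 = 2 - 1/3*1/33 = 2 - 1/99 = 197/99 ≈ 1.9899)
p(x, H) = x*(H + x)
p(-3, 6)*w(N, 17) = (-3*(6 - 3))*(17 + 197/99) = -3*3*(1880/99) = -9*1880/99 = -1880/11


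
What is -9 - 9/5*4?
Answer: -81/5 ≈ -16.200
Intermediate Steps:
-9 - 9/5*4 = -9 - 36/5 = -81/5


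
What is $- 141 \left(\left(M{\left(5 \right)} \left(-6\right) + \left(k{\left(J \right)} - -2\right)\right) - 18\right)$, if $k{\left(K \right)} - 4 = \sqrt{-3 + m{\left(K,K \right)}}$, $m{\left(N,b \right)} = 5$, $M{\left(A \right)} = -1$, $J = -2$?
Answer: $846 - 141 \sqrt{2} \approx 646.6$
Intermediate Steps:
$k{\left(K \right)} = 4 + \sqrt{2}$ ($k{\left(K \right)} = 4 + \sqrt{-3 + 5} = 4 + \sqrt{2}$)
$- 141 \left(\left(M{\left(5 \right)} \left(-6\right) + \left(k{\left(J \right)} - -2\right)\right) - 18\right) = - 141 \left(\left(\left(-1\right) \left(-6\right) + \left(\left(4 + \sqrt{2}\right) - -2\right)\right) - 18\right) = - 141 \left(\left(6 + \left(\left(4 + \sqrt{2}\right) + 2\right)\right) - 18\right) = - 141 \left(\left(6 + \left(6 + \sqrt{2}\right)\right) - 18\right) = - 141 \left(\left(12 + \sqrt{2}\right) - 18\right) = - 141 \left(-6 + \sqrt{2}\right) = 846 - 141 \sqrt{2}$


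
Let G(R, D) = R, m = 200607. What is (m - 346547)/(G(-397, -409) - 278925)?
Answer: 72970/139661 ≈ 0.52248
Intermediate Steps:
(m - 346547)/(G(-397, -409) - 278925) = (200607 - 346547)/(-397 - 278925) = -145940/(-279322) = -145940*(-1/279322) = 72970/139661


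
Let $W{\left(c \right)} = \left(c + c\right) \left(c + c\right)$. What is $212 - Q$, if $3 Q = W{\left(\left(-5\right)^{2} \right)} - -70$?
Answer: $- \frac{1934}{3} \approx -644.67$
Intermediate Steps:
$W{\left(c \right)} = 4 c^{2}$ ($W{\left(c \right)} = 2 c 2 c = 4 c^{2}$)
$Q = \frac{2570}{3}$ ($Q = \frac{4 \left(\left(-5\right)^{2}\right)^{2} - -70}{3} = \frac{4 \cdot 25^{2} + 70}{3} = \frac{4 \cdot 625 + 70}{3} = \frac{2500 + 70}{3} = \frac{1}{3} \cdot 2570 = \frac{2570}{3} \approx 856.67$)
$212 - Q = 212 - \frac{2570}{3} = - \frac{1934}{3}$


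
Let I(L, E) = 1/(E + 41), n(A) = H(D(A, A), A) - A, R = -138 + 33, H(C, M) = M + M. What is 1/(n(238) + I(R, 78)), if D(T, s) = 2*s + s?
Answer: 119/28323 ≈ 0.0042015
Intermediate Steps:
D(T, s) = 3*s
H(C, M) = 2*M
R = -105
n(A) = A (n(A) = 2*A - A = A)
I(L, E) = 1/(41 + E)
1/(n(238) + I(R, 78)) = 1/(238 + 1/(41 + 78)) = 1/(238 + 1/119) = 1/(28323/119) = 119/28323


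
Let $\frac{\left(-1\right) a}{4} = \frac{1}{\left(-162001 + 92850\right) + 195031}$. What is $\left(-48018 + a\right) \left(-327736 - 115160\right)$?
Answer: $\frac{111545310845176}{5245} \approx 2.1267 \cdot 10^{10}$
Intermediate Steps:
$a = - \frac{1}{31470}$ ($a = - \frac{4}{\left(-162001 + 92850\right) + 195031} = - \frac{4}{-69151 + 195031} = - \frac{4}{125880} = \left(-4\right) \frac{1}{125880} = - \frac{1}{31470} \approx -3.1776 \cdot 10^{-5}$)
$\left(-48018 + a\right) \left(-327736 - 115160\right) = \left(-48018 - \frac{1}{31470}\right) \left(-327736 - 115160\right) = \left(- \frac{1511126461}{31470}\right) \left(-442896\right) = \frac{111545310845176}{5245}$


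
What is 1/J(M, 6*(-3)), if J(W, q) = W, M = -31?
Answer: -1/31 ≈ -0.032258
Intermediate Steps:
1/J(M, 6*(-3)) = 1/(-31) = -1/31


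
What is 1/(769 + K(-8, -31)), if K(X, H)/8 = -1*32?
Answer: 1/513 ≈ 0.0019493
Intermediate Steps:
K(X, H) = -256 (K(X, H) = 8*(-1*32) = 8*(-32) = -256)
1/(769 + K(-8, -31)) = 1/(769 - 256) = 1/513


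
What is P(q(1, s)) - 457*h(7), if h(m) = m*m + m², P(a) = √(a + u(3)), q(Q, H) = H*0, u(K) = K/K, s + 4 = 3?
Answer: -44785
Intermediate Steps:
s = -1 (s = -4 + 3 = -1)
u(K) = 1
q(Q, H) = 0
P(a) = √(1 + a) (P(a) = √(a + 1) = √(1 + a))
h(m) = 2*m² (h(m) = m² + m² = 2*m²)
P(q(1, s)) - 457*h(7) = √(1 + 0) - 914*7² = √1 - 914*49 = 1 - 457*98 = 1 - 44786 = -44785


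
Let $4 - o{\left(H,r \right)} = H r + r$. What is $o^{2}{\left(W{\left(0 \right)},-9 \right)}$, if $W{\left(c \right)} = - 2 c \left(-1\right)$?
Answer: $169$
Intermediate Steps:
$W{\left(c \right)} = 2 c$
$o{\left(H,r \right)} = 4 - r - H r$ ($o{\left(H,r \right)} = 4 - \left(H r + r\right) = 4 - \left(r + H r\right) = 4 - r - H r$)
$o^{2}{\left(W{\left(0 \right)},-9 \right)} = \left(4 - -9 - 2 \cdot 0 \left(-9\right)\right)^{2} = \left(4 + 9 - 0 \left(-9\right)\right)^{2} = \left(4 + 9 + 0\right)^{2} = 13^{2} = 169$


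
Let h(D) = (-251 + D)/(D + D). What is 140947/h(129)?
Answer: -18182163/61 ≈ -2.9807e+5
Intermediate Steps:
h(D) = (-251 + D)/(2*D) (h(D) = (-251 + D)/((2*D)) = (-251 + D)*(1/(2*D)) = (-251 + D)/(2*D))
140947/h(129) = 140947/(((1/2)*(-251 + 129)/129)) = 140947/(((1/2)*(1/129)*(-122))) = 140947/(-61/129) = 140947*(-129/61) = -18182163/61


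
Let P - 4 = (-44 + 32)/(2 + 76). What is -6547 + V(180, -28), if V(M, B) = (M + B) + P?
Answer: -83085/13 ≈ -6391.2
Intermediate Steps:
P = 50/13 (P = 4 + (-44 + 32)/(2 + 76) = 4 - 12/78 = 4 - 12*1/78 = 4 - 2/13 = 50/13 ≈ 3.8462)
V(M, B) = 50/13 + B + M (V(M, B) = (M + B) + 50/13 = (B + M) + 50/13 = 50/13 + B + M)
-6547 + V(180, -28) = -6547 + (50/13 - 28 + 180) = -6547 + 2026/13 = -83085/13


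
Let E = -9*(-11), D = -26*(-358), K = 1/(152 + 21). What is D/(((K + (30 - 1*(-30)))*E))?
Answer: 1610284/1027719 ≈ 1.5669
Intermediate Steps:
K = 1/173 ≈ 0.0057803
D = 9308
E = 99
D/(((K + (30 - 1*(-30)))*E)) = 9308/(((1/173 + (30 - 1*(-30)))*99)) = 9308/(((1/173 + (30 + 30))*99)) = 9308/(((1/173 + 60)*99)) = 9308/(((10381/173)*99)) = 9308/(1027719/173) = 9308*(173/1027719) = 1610284/1027719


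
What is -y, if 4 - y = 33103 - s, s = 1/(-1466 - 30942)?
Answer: 1072672393/32408 ≈ 33099.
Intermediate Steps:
s = -1/32408 (s = 1/(-32408) = -1/32408 ≈ -3.0857e-5)
y = -1072672393/32408 (y = 4 - (33103 - 1*(-1/32408)) = 4 - (33103 + 1/32408) = 4 - 1*1072802025/32408 = 4 - 1072802025/32408 = -1072672393/32408 ≈ -33099.)
-y = -1*(-1072672393/32408) = 1072672393/32408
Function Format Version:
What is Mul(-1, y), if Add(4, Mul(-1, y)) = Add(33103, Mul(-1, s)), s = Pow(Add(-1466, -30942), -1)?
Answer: Rational(1072672393, 32408) ≈ 33099.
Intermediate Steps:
s = Rational(-1, 32408) (s = Pow(-32408, -1) = Rational(-1, 32408) ≈ -3.0857e-5)
y = Rational(-1072672393, 32408) (y = Add(4, Mul(-1, Add(33103, Mul(-1, Rational(-1, 32408))))) = Add(4, Mul(-1, Add(33103, Rational(1, 32408)))) = Add(4, Mul(-1, Rational(1072802025, 32408))) = Add(4, Rational(-1072802025, 32408)) = Rational(-1072672393, 32408) ≈ -33099.)
Mul(-1, y) = Mul(-1, Rational(-1072672393, 32408)) = Rational(1072672393, 32408)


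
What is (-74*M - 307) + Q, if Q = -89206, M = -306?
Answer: -66869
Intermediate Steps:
(-74*M - 307) + Q = (-74*(-306) - 307) - 89206 = (22644 - 307) - 89206 = 22337 - 89206 = -66869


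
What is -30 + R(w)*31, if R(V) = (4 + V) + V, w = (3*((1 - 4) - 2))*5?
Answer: -4556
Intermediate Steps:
w = -75 (w = (3*(-3 - 2))*5 = (3*(-5))*5 = -15*5 = -75)
R(V) = 4 + 2*V
-30 + R(w)*31 = -30 + (4 + 2*(-75))*31 = -30 + (4 - 150)*31 = -30 - 146*31 = -30 - 4526 = -4556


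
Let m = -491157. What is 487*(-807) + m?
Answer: -884166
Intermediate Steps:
487*(-807) + m = 487*(-807) - 491157 = -393009 - 491157 = -884166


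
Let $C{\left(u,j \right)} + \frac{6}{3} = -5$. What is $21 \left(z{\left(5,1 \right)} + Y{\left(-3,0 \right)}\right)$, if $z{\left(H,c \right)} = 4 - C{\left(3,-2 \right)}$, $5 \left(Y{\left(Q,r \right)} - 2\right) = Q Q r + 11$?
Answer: $\frac{1596}{5} \approx 319.2$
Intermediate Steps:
$C{\left(u,j \right)} = -7$ ($C{\left(u,j \right)} = -2 - 5 = -7$)
$Y{\left(Q,r \right)} = \frac{21}{5} + \frac{r Q^{2}}{5}$ ($Y{\left(Q,r \right)} = 2 + \frac{Q Q r + 11}{5} = 2 + \frac{Q^{2} r + 11}{5} = 2 + \frac{r Q^{2} + 11}{5} = 2 + \frac{11 + r Q^{2}}{5} = 2 + \left(\frac{11}{5} + \frac{r Q^{2}}{5}\right) = \frac{21}{5} + \frac{r Q^{2}}{5}$)
$z{\left(H,c \right)} = 11$ ($z{\left(H,c \right)} = 4 - -7 = 4 + 7 = 11$)
$21 \left(z{\left(5,1 \right)} + Y{\left(-3,0 \right)}\right) = 21 \left(11 + \left(\frac{21}{5} + \frac{1}{5} \cdot 0 \left(-3\right)^{2}\right)\right) = 21 \left(11 + \left(\frac{21}{5} + \frac{1}{5} \cdot 0 \cdot 9\right)\right) = 21 \left(11 + \left(\frac{21}{5} + 0\right)\right) = 21 \left(11 + \frac{21}{5}\right) = 21 \cdot \frac{76}{5} = \frac{1596}{5}$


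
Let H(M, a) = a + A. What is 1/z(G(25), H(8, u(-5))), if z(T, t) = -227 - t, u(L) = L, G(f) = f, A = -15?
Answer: -1/207 ≈ -0.0048309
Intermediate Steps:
H(M, a) = -15 + a (H(M, a) = a - 15 = -15 + a)
1/z(G(25), H(8, u(-5))) = 1/(-227 - (-15 - 5)) = 1/(-227 - 1*(-20)) = 1/(-227 + 20) = 1/(-207) = -1/207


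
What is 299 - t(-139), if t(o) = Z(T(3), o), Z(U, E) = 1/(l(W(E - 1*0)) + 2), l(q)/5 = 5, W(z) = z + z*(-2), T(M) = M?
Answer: 8072/27 ≈ 298.96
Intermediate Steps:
W(z) = -z (W(z) = z - 2*z = -z)
l(q) = 25 (l(q) = 5*5 = 25)
Z(U, E) = 1/27 (Z(U, E) = 1/(25 + 2) = 1/27)
t(o) = 1/27
299 - t(-139) = 299 - 1*1/27 = 299 - 1/27 = 8072/27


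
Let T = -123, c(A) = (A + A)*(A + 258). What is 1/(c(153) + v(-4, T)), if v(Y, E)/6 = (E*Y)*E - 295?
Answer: -1/239100 ≈ -4.1824e-6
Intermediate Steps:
c(A) = 2*A*(258 + A) (c(A) = (2*A)*(258 + A) = 2*A*(258 + A))
v(Y, E) = -1770 + 6*Y*E² (v(Y, E) = 6*((E*Y)*E - 295) = 6*(Y*E² - 295) = 6*(-295 + Y*E²) = -1770 + 6*Y*E²)
1/(c(153) + v(-4, T)) = 1/(2*153*(258 + 153) + (-1770 + 6*(-4)*(-123)²)) = 1/(2*153*411 + (-1770 + 6*(-4)*15129)) = 1/(125766 + (-1770 - 363096)) = 1/(125766 - 364866) = 1/(-239100) = -1/239100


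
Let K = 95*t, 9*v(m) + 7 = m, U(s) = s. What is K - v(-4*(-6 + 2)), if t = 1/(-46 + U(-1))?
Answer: -142/47 ≈ -3.0213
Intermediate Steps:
v(m) = -7/9 + m/9
t = -1/47 (t = 1/(-46 - 1) = 1/(-47) = -1/47 ≈ -0.021277)
K = -95/47 (K = 95*(-1/47) = -95/47 ≈ -2.0213)
K - v(-4*(-6 + 2)) = -95/47 - (-7/9 + (-4*(-6 + 2))/9) = -95/47 - (-7/9 + (-4*(-4))/9) = -95/47 - (-7/9 + (1/9)*16) = -95/47 - (-7/9 + 16/9) = -95/47 - 1*1 = -95/47 - 1 = -142/47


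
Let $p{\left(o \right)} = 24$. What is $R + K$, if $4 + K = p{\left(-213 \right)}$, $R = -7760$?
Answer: $-7740$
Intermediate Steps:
$K = 20$ ($K = -4 + 24 = 20$)
$R + K = -7760 + 20 = -7740$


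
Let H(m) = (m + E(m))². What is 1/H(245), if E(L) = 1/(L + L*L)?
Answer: 3632472900/218039215354801 ≈ 1.6660e-5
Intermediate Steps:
E(L) = 1/(L + L²)
H(m) = (m + 1/(m*(1 + m)))²
1/H(245) = 1/((245 + 1/(245*(1 + 245)))²) = 1/((245 + (1/245)/246)²) = 1/((245 + (1/245)*(1/246))²) = 1/((245 + 1/60270)²) = 1/((14766151/60270)²) = 1/(218039215354801/3632472900) = 3632472900/218039215354801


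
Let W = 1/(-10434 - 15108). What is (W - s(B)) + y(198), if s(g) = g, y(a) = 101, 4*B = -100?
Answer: 3218291/25542 ≈ 126.00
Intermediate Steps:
B = -25 (B = (1/4)*(-100) = -25)
W = -1/25542 (W = 1/(-25542) = -1/25542 ≈ -3.9151e-5)
(W - s(B)) + y(198) = (-1/25542 - 1*(-25)) + 101 = (-1/25542 + 25) + 101 = 638549/25542 + 101 = 3218291/25542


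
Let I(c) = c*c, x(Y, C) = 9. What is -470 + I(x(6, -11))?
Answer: -389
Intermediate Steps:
I(c) = c²
-470 + I(x(6, -11)) = -470 + 9² = -470 + 81 = -389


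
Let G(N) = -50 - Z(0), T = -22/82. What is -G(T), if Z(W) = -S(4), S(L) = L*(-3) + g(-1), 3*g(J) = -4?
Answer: 190/3 ≈ 63.333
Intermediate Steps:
g(J) = -4/3 (g(J) = (1/3)*(-4) = -4/3)
S(L) = -4/3 - 3*L (S(L) = L*(-3) - 4/3 = -3*L - 4/3 = -4/3 - 3*L)
T = -11/41 (T = -22*1/82 = -11/41 ≈ -0.26829)
Z(W) = 40/3 (Z(W) = -(-4/3 - 3*4) = -(-4/3 - 12) = -1*(-40/3) = 40/3)
G(N) = -190/3 (G(N) = -50 - 1*40/3 = -50 - 40/3 = -190/3)
-G(T) = -1*(-190/3) = 190/3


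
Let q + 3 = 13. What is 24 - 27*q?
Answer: -246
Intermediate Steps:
q = 10 (q = -3 + 13 = 10)
24 - 27*q = 24 - 27*10 = 24 - 270 = -246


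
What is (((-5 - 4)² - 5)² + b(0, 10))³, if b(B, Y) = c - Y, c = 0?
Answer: 191700795096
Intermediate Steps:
b(B, Y) = -Y (b(B, Y) = 0 - Y = -Y)
(((-5 - 4)² - 5)² + b(0, 10))³ = (((-5 - 4)² - 5)² - 1*10)³ = (((-9)² - 5)² - 10)³ = ((81 - 5)² - 10)³ = (76² - 10)³ = (5776 - 10)³ = 5766³ = 191700795096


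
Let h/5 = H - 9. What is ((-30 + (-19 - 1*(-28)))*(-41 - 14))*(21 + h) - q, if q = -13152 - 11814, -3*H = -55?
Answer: 103121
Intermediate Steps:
H = 55/3 (H = -⅓*(-55) = 55/3 ≈ 18.333)
h = 140/3 (h = 5*(55/3 - 9) = 5*(28/3) = 140/3 ≈ 46.667)
q = -24966
((-30 + (-19 - 1*(-28)))*(-41 - 14))*(21 + h) - q = ((-30 + (-19 - 1*(-28)))*(-41 - 14))*(21 + 140/3) - 1*(-24966) = ((-30 + (-19 + 28))*(-55))*(203/3) + 24966 = ((-30 + 9)*(-55))*(203/3) + 24966 = -21*(-55)*(203/3) + 24966 = 1155*(203/3) + 24966 = 78155 + 24966 = 103121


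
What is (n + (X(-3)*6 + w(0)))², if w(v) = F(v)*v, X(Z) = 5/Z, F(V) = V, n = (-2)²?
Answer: 36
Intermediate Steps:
n = 4
w(v) = v² (w(v) = v*v = v²)
(n + (X(-3)*6 + w(0)))² = (4 + ((5/(-3))*6 + 0²))² = (4 + ((5*(-⅓))*6 + 0))² = (4 + (-5/3*6 + 0))² = (4 + (-10 + 0))² = (4 - 10)² = (-6)² = 36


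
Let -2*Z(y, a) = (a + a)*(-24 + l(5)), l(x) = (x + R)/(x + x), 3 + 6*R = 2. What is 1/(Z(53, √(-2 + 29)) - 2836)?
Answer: -1134400/3211185637 - 28220*√3/3211185637 ≈ -0.00036849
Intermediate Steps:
R = -⅙ (R = -½ + (⅙)*2 = -½ + ⅓ = -⅙ ≈ -0.16667)
l(x) = (-⅙ + x)/(2*x) (l(x) = (x - ⅙)/(x + x) = (-⅙ + x)/((2*x)) = (-⅙ + x)*(1/(2*x)) = (-⅙ + x)/(2*x))
Z(y, a) = 1411*a/60 (Z(y, a) = -(a + a)*(-24 + (1/12)*(-1 + 6*5)/5)/2 = -2*a*(-24 + (1/12)*(⅕)*(-1 + 30))/2 = -2*a*(-24 + (1/12)*(⅕)*29)/2 = -2*a*(-24 + 29/60)/2 = -2*a*(-1411)/(2*60) = -(-1411)*a/60 = 1411*a/60)
1/(Z(53, √(-2 + 29)) - 2836) = 1/(1411*√(-2 + 29)/60 - 2836) = 1/(1411*√27/60 - 2836) = 1/(1411*(3*√3)/60 - 2836) = 1/(1411*√3/20 - 2836) = 1/(-2836 + 1411*√3/20)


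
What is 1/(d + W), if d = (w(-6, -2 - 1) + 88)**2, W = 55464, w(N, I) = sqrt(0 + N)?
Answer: 31601/1997339330 - 44*I*sqrt(6)/998669665 ≈ 1.5822e-5 - 1.0792e-7*I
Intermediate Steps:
w(N, I) = sqrt(N)
d = (88 + I*sqrt(6))**2 (d = (sqrt(-6) + 88)**2 = (I*sqrt(6) + 88)**2 = (88 + I*sqrt(6))**2 ≈ 7738.0 + 431.11*I)
1/(d + W) = 1/((88 + I*sqrt(6))**2 + 55464) = 1/(55464 + (88 + I*sqrt(6))**2)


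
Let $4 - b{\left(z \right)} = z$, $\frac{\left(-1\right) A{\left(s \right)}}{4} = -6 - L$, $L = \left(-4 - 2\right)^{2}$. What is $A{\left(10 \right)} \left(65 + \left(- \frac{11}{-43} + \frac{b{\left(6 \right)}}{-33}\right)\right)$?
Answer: $\frac{5190304}{473} \approx 10973.0$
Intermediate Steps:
$L = 36$ ($L = \left(-6\right)^{2} = 36$)
$A{\left(s \right)} = 168$ ($A{\left(s \right)} = - 4 \left(-6 - 36\right) = \left(-4\right) \left(-42\right) = 168$)
$b{\left(z \right)} = 4 - z$
$A{\left(10 \right)} \left(65 + \left(- \frac{11}{-43} + \frac{b{\left(6 \right)}}{-33}\right)\right) = 168 \left(65 + \left(- \frac{11}{-43} + \frac{4 - 6}{-33}\right)\right) = 168 \left(65 + \left(\left(-11\right) \left(- \frac{1}{43}\right) + \left(4 - 6\right) \left(- \frac{1}{33}\right)\right)\right) = 168 \left(65 + \left(\frac{11}{43} - - \frac{2}{33}\right)\right) = 168 \left(65 + \left(\frac{11}{43} + \frac{2}{33}\right)\right) = 168 \left(65 + \frac{449}{1419}\right) = 168 \cdot \frac{92684}{1419} = \frac{5190304}{473}$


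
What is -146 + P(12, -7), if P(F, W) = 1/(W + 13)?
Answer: -875/6 ≈ -145.83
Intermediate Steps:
P(F, W) = 1/(13 + W)
-146 + P(12, -7) = -146 + 1/(13 - 7) = -146 + 1/6 = -146 + ⅙ = -875/6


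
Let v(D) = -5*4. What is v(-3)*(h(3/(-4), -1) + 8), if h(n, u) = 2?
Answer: -200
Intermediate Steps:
v(D) = -20
v(-3)*(h(3/(-4), -1) + 8) = -20*(2 + 8) = -20*10 = -200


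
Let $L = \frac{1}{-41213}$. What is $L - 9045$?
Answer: $- \frac{372771586}{41213} \approx -9045.0$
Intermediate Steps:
$L = - \frac{1}{41213} \approx -2.4264 \cdot 10^{-5}$
$L - 9045 = - \frac{1}{41213} - 9045 = - \frac{372771586}{41213}$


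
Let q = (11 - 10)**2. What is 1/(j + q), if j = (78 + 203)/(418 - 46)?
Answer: 372/653 ≈ 0.56968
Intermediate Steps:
q = 1 (q = 1**2 = 1)
j = 281/372 ≈ 0.75538
1/(j + q) = 1/(281/372 + 1) = 1/(653/372) = 372/653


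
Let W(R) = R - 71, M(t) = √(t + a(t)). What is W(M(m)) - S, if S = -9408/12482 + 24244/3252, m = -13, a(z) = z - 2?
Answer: -394251592/5073933 + 2*I*√7 ≈ -77.701 + 5.2915*I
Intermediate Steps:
a(z) = -2 + z
M(t) = √(-2 + 2*t) (M(t) = √(t + (-2 + t)) = √(-2 + 2*t))
W(R) = -71 + R
S = 34002349/5073933 (S = -9408*1/12482 + 24244*(1/3252) = -4704/6241 + 6061/813 = 34002349/5073933 ≈ 6.7014)
W(M(m)) - S = (-71 + √(-2 + 2*(-13))) - 1*34002349/5073933 = (-71 + √(-2 - 26)) - 34002349/5073933 = (-71 + √(-28)) - 34002349/5073933 = (-71 + 2*I*√7) - 34002349/5073933 = -394251592/5073933 + 2*I*√7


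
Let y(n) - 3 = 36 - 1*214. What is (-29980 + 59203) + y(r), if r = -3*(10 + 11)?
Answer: 29048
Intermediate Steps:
r = -63 (r = -3*21 = -63)
y(n) = -175 (y(n) = 3 + (36 - 1*214) = 3 + (36 - 214) = 3 - 178 = -175)
(-29980 + 59203) + y(r) = (-29980 + 59203) - 175 = 29223 - 175 = 29048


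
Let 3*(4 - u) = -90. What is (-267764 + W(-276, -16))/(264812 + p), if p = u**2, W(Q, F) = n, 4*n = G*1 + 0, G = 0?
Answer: -66941/66492 ≈ -1.0068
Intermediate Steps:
u = 34 (u = 4 - 1/3*(-90) = 4 + 30 = 34)
n = 0 (n = (0*1 + 0)/4 = (0 + 0)/4 = (1/4)*0 = 0)
W(Q, F) = 0
p = 1156 (p = 34**2 = 1156)
(-267764 + W(-276, -16))/(264812 + p) = (-267764 + 0)/(264812 + 1156) = -267764/265968 = -267764*1/265968 = -66941/66492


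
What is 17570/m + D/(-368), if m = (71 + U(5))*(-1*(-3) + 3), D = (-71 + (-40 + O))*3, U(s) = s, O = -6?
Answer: 828227/20976 ≈ 39.484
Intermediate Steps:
D = -351 (D = (-71 + (-40 - 6))*3 = (-71 - 46)*3 = -117*3 = -351)
m = 456 (m = (71 + 5)*(-1*(-3) + 3) = 76*(3 + 3) = 76*6 = 456)
17570/m + D/(-368) = 17570/456 - 351/(-368) = 17570*(1/456) - 351*(-1/368) = 8785/228 + 351/368 = 828227/20976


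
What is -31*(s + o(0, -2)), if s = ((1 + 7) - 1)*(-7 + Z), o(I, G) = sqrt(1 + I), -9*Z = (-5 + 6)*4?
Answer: 14260/9 ≈ 1584.4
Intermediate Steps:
Z = -4/9 (Z = -(-5 + 6)*4/9 = -4/9 ≈ -0.44444)
s = -469/9 (s = ((1 + 7) - 1)*(-7 - 4/9) = (8 - 1)*(-67/9) = 7*(-67/9) = -469/9 ≈ -52.111)
-31*(s + o(0, -2)) = -31*(-469/9 + sqrt(1 + 0)) = -31*(-469/9 + sqrt(1)) = -31*(-469/9 + 1) = -31*(-460/9) = 14260/9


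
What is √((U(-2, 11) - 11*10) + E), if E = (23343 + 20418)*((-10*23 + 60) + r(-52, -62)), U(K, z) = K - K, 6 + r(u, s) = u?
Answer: I*√9977618 ≈ 3158.7*I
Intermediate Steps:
r(u, s) = -6 + u
U(K, z) = 0
E = -9977508 (E = (23343 + 20418)*((-10*23 + 60) + (-6 - 52)) = 43761*((-230 + 60) - 58) = 43761*(-170 - 58) = 43761*(-228) = -9977508)
√((U(-2, 11) - 11*10) + E) = √((0 - 11*10) - 9977508) = √((0 - 110) - 9977508) = √(-110 - 9977508) = √(-9977618) = I*√9977618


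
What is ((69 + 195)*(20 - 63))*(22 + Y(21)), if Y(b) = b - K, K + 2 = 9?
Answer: -408672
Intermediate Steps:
K = 7 (K = -2 + 9 = 7)
Y(b) = -7 + b (Y(b) = b - 1*7 = b - 7 = -7 + b)
((69 + 195)*(20 - 63))*(22 + Y(21)) = ((69 + 195)*(20 - 63))*(22 + (-7 + 21)) = (264*(-43))*(22 + 14) = -11352*36 = -408672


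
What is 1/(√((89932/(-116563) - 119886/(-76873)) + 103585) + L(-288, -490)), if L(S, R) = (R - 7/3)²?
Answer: 175929248024513739/42643786651836896508802 - 243*√924116569793024101888267/42643786651836896508802 ≈ 4.1201e-6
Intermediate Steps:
L(S, R) = (-7/3 + R)² (L(S, R) = (R - 7*⅓)² = (R - 7/3)² = (-7/3 + R)²)
1/(√((89932/(-116563) - 119886/(-76873)) + 103585) + L(-288, -490)) = 1/(√((89932/(-116563) - 119886/(-76873)) + 103585) + (-7 + 3*(-490))²/9) = 1/(√((89932*(-1/116563) - 119886*(-1/76873)) + 103585) + (-7 - 1470)²/9) = 1/(√((-89932/116563 + 119886/76873) + 103585) + (⅑)*(-1477)²) = 1/(√(7060929182/8960547499 + 103585) + (⅑)*2181529) = 1/(√(928185373613097/8960547499) + 2181529/9) = 1/(3*√924116569793024101888267/8960547499 + 2181529/9) = 1/(2181529/9 + 3*√924116569793024101888267/8960547499)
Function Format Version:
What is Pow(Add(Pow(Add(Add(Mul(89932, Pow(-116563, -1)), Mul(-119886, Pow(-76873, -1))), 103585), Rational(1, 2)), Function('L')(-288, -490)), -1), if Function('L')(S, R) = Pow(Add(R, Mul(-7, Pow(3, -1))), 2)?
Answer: Add(Rational(175929248024513739, 42643786651836896508802), Mul(Rational(-243, 42643786651836896508802), Pow(924116569793024101888267, Rational(1, 2)))) ≈ 4.1201e-6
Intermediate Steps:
Function('L')(S, R) = Pow(Add(Rational(-7, 3), R), 2) (Function('L')(S, R) = Pow(Add(R, Mul(-7, Rational(1, 3))), 2) = Pow(Add(R, Rational(-7, 3)), 2) = Pow(Add(Rational(-7, 3), R), 2))
Pow(Add(Pow(Add(Add(Mul(89932, Pow(-116563, -1)), Mul(-119886, Pow(-76873, -1))), 103585), Rational(1, 2)), Function('L')(-288, -490)), -1) = Pow(Add(Pow(Add(Add(Mul(89932, Pow(-116563, -1)), Mul(-119886, Pow(-76873, -1))), 103585), Rational(1, 2)), Mul(Rational(1, 9), Pow(Add(-7, Mul(3, -490)), 2))), -1) = Pow(Add(Pow(Add(Add(Mul(89932, Rational(-1, 116563)), Mul(-119886, Rational(-1, 76873))), 103585), Rational(1, 2)), Mul(Rational(1, 9), Pow(Add(-7, -1470), 2))), -1) = Pow(Add(Pow(Add(Add(Rational(-89932, 116563), Rational(119886, 76873)), 103585), Rational(1, 2)), Mul(Rational(1, 9), Pow(-1477, 2))), -1) = Pow(Add(Pow(Add(Rational(7060929182, 8960547499), 103585), Rational(1, 2)), Mul(Rational(1, 9), 2181529)), -1) = Pow(Add(Pow(Rational(928185373613097, 8960547499), Rational(1, 2)), Rational(2181529, 9)), -1) = Pow(Add(Mul(Rational(3, 8960547499), Pow(924116569793024101888267, Rational(1, 2))), Rational(2181529, 9)), -1) = Pow(Add(Rational(2181529, 9), Mul(Rational(3, 8960547499), Pow(924116569793024101888267, Rational(1, 2)))), -1)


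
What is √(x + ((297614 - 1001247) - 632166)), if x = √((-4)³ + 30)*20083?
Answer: √(-1335799 + 20083*I*√34) ≈ 50.612 + 1156.9*I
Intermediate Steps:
x = 20083*I*√34 (x = √(-64 + 30)*20083 = √(-34)*20083 = (I*√34)*20083 = 20083*I*√34 ≈ 1.171e+5*I)
√(x + ((297614 - 1001247) - 632166)) = √(20083*I*√34 + ((297614 - 1001247) - 632166)) = √(20083*I*√34 + (-703633 - 632166)) = √(20083*I*√34 - 1335799) = √(-1335799 + 20083*I*√34)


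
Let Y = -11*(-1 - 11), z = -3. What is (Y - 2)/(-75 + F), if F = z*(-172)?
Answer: 130/441 ≈ 0.29478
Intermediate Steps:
Y = 132 (Y = -11*(-12) = 132)
F = 516 (F = -3*(-172) = 516)
(Y - 2)/(-75 + F) = (132 - 2)/(-75 + 516) = 130/441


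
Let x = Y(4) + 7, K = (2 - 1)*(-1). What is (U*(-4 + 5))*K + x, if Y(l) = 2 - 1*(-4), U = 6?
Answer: 7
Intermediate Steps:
K = -1 (K = 1*(-1) = -1)
Y(l) = 6 (Y(l) = 2 + 4 = 6)
x = 13 (x = 6 + 7 = 13)
(U*(-4 + 5))*K + x = (6*(-4 + 5))*(-1) + 13 = (6*1)*(-1) + 13 = 6*(-1) + 13 = -6 + 13 = 7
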